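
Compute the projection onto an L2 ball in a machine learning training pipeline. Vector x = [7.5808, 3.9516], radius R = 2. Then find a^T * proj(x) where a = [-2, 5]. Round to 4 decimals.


Step 1: Compute ||x|| (intermediates to 6 decimals).
||x|| = sqrt(7.5808^2 + 3.9516^2) = 8.548899
Step 2: Project.
Since ||x|| > R, scale = R/||x|| = 2/8.548899 = 0.233948, proj(x) = scale * x
proj(x) = [1.773513, 0.924469]
Step 3: Dot product.
a^T * proj(x) = -2*1.773513 + 5*0.924469 = 1.0753


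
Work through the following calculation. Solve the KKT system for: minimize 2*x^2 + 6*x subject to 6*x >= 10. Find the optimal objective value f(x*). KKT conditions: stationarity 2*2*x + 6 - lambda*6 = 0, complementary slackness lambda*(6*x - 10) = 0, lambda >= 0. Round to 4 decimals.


Step 1: Try lambda = 0 (constraint inactive).
x_unc = -6/(2*2) = -1.5
Check: 6*-1.5 = -9.0 < 10 -- violated!
Step 2: Constraint must be active: 6*x = 10
x* = 10/6 = 5/3 = 1.6667 (rounded; the exact value 5/3 is used below)
lambda = (2*2*(5/3) + 6)/6 = 2.1111
Step 3: Compute optimal value.
f(x*) = 2*(5/3)^2 + 6*(5/3) = 15.5556


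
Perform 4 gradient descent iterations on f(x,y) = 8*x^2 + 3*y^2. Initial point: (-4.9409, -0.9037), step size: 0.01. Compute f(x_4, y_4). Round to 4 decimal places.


Gradient descent on f(x,y) = 8*x^2 + 3*y^2.
Starting point: (-4.9409, -0.9037), alpha = 0.01
Step 1: grad_x = 2*8*-4.9409 = -79.0544, grad_y = 2*3*-0.9037 = -5.4222
  x_1 = -4.9409 - 0.01*-79.0544 = -4.1504
  y_1 = -0.9037 - 0.01*-5.4222 = -0.8495
Step 2: grad_x = 2*8*-4.1504 = -66.4057, grad_y = 2*3*-0.8495 = -5.0969
  x_2 = -4.1504 - 0.01*-66.4057 = -3.4863
  y_2 = -0.8495 - 0.01*-5.0969 = -0.7985
Step 3: grad_x = 2*8*-3.4863 = -55.7808, grad_y = 2*3*-0.7985 = -4.7911
  x_3 = -3.4863 - 0.01*-55.7808 = -2.9285
  y_3 = -0.7985 - 0.01*-4.7911 = -0.7506
Step 4: grad_x = 2*8*-2.9285 = -46.8559, grad_y = 2*3*-0.7506 = -4.5036
  x_4 = -2.9285 - 0.01*-46.8559 = -2.4599
  y_4 = -0.7506 - 0.01*-4.5036 = -0.7056
f(-2.4599, -0.7056) = 8*(-2.4599)^2 + 3*(-0.7056)^2 = 49.9036


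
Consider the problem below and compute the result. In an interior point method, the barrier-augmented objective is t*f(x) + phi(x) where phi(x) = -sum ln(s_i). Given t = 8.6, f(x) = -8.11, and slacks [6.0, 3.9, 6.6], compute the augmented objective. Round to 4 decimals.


Step 1: Compute log-barrier.
ln values: [1.7918, 1.361, 1.8871]
phi = -(1.7918 + 1.361 + 1.8871) = -5.0398
Step 2: Compute augmented objective.
t*f(x) = 8.6*-8.11 = -69.746
Total = -69.746 - 5.0398 = -74.7858


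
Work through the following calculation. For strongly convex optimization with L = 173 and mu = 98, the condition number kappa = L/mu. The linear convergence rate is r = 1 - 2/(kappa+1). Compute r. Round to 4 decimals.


Step 1: Compute the condition number.
kappa = L/mu = 173/98 = 1.7653
Step 2: Compute the convergence rate.
r = 1 - 2/(kappa + 1) = 1 - 2*mu/(L + mu) = (L - mu)/(L + mu) = 75/271 = 0.2768


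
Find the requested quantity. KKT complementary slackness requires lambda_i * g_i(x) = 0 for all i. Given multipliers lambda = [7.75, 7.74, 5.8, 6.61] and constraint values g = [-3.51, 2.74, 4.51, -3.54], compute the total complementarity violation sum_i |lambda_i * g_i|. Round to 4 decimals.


KKT complementary slackness check:
lambda_1 * g_1 = 7.75 * -3.51 = -27.2025
lambda_2 * g_2 = 7.74 * 2.74 = 21.2076
lambda_3 * g_3 = 5.8 * 4.51 = 26.158
lambda_4 * g_4 = 6.61 * -3.54 = -23.3994
Total violation = 27.2025 + 21.2076 + 26.158 + 23.3994 = 97.9675


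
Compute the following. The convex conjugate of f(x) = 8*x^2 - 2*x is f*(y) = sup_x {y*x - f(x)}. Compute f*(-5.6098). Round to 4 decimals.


f*(y) = sup_x {y*x - a*x^2 - b*x} = sup_x {(y-b)*x - a*x^2}
FOC: (y - b) - 2a*x = 0 => x* = (y - b)/(2a)
x* = (-5.6098 + 2)/(2*8) = -0.2256
f*(-5.6098) = (y-b)^2/(4a) = (-5.6098 + 2)^2/(4*8)
= 13.0307/32 = 0.4072


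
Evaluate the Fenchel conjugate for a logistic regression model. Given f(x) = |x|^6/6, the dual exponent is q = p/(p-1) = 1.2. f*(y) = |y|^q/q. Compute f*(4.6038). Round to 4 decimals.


The conjugate exponent q satisfies 1/p + 1/q = 1.
p = 6, so q = 6/(6 - 1) = 1.2
|y|^q = 4.6038^1.2 = 6.248
f*(4.6038) = 6.248 / 1.2 = 5.2067


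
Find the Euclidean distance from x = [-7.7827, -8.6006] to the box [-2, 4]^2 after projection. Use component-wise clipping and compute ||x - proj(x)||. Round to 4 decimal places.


Project each component onto [-2, 4].
clip(-7.7827) = -2.0, clip(-8.6006) = -2.0
Projection = [-2.0, -2.0]
Squared diffs: [33.4396, 43.5679]
Distance = sqrt(77.0075) = 8.7754


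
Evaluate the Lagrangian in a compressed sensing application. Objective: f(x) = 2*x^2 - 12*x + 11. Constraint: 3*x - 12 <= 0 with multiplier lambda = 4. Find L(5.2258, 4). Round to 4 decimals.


Step 1: Evaluate f(x).
f(5.2258) = 2*5.2258^2 - 12*5.2258 + 11 = 2.9084
Step 2: Evaluate g(x).
g(5.2258) = 3*5.2258 - 12 = 3.6774
Step 3: Compute Lagrangian.
L = 2.9084 + 4*3.6774 = 17.618


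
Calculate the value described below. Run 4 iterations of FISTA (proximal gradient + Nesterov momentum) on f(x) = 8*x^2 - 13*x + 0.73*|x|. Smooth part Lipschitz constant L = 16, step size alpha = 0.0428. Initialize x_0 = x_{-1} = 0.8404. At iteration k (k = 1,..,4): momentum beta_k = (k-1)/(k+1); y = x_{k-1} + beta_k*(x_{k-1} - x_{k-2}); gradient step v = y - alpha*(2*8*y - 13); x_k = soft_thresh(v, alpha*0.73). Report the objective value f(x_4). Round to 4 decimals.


FISTA on f(x) = 8*x^2 - 13*x + 0.73*|x|
L = 16, alpha = 0.0428
Iteration 1: beta = 0.0, y = 0.8404 + 0.0*(0.8404 - 0.8404) = 0.8404
  grad(y) = 0.4464, v = y - alpha*grad = 0.8213
  prox(v) = soft_thresh(0.8213, 0.0312) = 0.7901
Iteration 2: beta = 0.3333, y = 0.7901 + 0.3333*(0.7901 - 0.8404) = 0.7733
  grad(y) = -0.6277, v = y - alpha*grad = 0.8001
  prox(v) = soft_thresh(0.8001, 0.0312) = 0.7689
Iteration 3: beta = 0.5, y = 0.7689 + 0.5*(0.7689 - 0.7901) = 0.7583
  grad(y) = -0.867, v = y - alpha*grad = 0.7954
  prox(v) = soft_thresh(0.7954, 0.0312) = 0.7642
Iteration 4: beta = 0.6, y = 0.7642 + 0.6*(0.7642 - 0.7689) = 0.7613
  grad(y) = -0.8185, v = y - alpha*grad = 0.7964
  prox(v) = soft_thresh(0.7964, 0.0312) = 0.7651
f(x_4) = 8*0.7651^2 - 13*0.7651 + 0.73*|0.7651| = -4.7048


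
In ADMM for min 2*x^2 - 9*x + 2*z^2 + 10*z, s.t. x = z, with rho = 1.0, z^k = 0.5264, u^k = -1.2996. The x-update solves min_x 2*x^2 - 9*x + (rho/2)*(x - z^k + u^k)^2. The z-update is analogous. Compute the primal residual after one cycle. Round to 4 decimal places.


ADMM iteration with rho = 1.0, z^k = 0.5264, u^k = -1.2996
Step 1: x-update.
Minimize 2*x^2 - 9*x + (1.0/2)*(x - 0.5264 - 1.2996)^2
FOC: (2*2 + 1.0)*x = 9 + 1.0*(0.5264 + 1.2996)
x^{k+1} = 2.1652
Step 2: z-update.
Minimize 2*z^2 + 10*z + (1.0/2)*(2.1652 - z - 1.2996)^2
FOC: (2*2 + 1.0)*z = -10 + 1.0*(2.1652 - 1.2996)
z^{k+1} = -1.8269
Step 3: u-update.
u^{k+1} = -1.2996 + 2.1652 + 1.8269 = 2.6925
Step 4: Primal residual = |2.1652 + 1.8269| = 3.9921


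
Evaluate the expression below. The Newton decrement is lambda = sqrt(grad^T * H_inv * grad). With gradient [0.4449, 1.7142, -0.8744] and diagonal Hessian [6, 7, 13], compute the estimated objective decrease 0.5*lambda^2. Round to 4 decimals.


Step 1: H is diagonal, so H^(-1) * g = [0.0742, 0.2449, -0.0673].
Step 2: g^T H^(-1) g = sum_i g_i^2 / H_ii
  = (0.4449)^2/6 + (1.7142)^2/7 + (-0.8744)^2/13
  = 0.033 + 0.4198 + 0.0588 = 0.5116
Step 3: Objective decrease = 0.5 * g^T H^(-1) g = 0.2558


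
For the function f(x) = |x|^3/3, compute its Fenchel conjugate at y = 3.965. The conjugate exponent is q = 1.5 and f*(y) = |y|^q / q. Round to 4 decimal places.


The conjugate exponent q satisfies 1/p + 1/q = 1.
p = 3, so q = 3/(3 - 1) = 1.5
|y|^q = 3.965^1.5 = 7.8952
f*(3.965) = 7.8952 / 1.5 = 5.2635


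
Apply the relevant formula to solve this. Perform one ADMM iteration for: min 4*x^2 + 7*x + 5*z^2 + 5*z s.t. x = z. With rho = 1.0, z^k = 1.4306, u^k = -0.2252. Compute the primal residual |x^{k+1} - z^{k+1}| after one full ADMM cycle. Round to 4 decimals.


ADMM iteration with rho = 1.0, z^k = 1.4306, u^k = -0.2252
Step 1: x-update.
Minimize 4*x^2 + 7*x + (1.0/2)*(x - 1.4306 - 0.2252)^2
FOC: (2*4 + 1.0)*x = -7 + 1.0*(1.4306 + 0.2252)
x^{k+1} = -0.5938
Step 2: z-update.
Minimize 5*z^2 + 5*z + (1.0/2)*(-0.5938 - z - 0.2252)^2
FOC: (2*5 + 1.0)*z = -5 + 1.0*(-0.5938 - 0.2252)
z^{k+1} = -0.529
Step 3: u-update.
u^{k+1} = -0.2252 - 0.5938 + 0.529 = -0.29
Step 4: Primal residual = |-0.5938 + 0.529| = 0.0648


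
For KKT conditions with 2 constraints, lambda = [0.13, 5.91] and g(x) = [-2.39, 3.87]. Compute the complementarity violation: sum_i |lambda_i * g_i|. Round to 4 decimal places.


KKT complementary slackness check:
lambda_1 * g_1 = 0.13 * -2.39 = -0.3107
lambda_2 * g_2 = 5.91 * 3.87 = 22.8717
Total violation = 0.3107 + 22.8717 = 23.1824


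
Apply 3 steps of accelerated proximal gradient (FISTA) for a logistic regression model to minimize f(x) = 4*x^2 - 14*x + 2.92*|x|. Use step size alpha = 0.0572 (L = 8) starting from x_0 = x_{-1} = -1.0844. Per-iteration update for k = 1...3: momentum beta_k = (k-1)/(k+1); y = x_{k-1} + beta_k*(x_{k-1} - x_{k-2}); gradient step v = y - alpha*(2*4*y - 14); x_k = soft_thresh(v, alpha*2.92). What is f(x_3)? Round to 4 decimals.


FISTA on f(x) = 4*x^2 - 14*x + 2.92*|x|
L = 8, alpha = 0.0572
Iteration 1: beta = 0.0, y = -1.0844 + 0.0*(-1.0844 + 1.0844) = -1.0844
  grad(y) = -22.6752, v = y - alpha*grad = 0.2126
  prox(v) = soft_thresh(0.2126, 0.167) = 0.0456
Iteration 2: beta = 0.3333, y = 0.0456 + 0.3333*(0.0456 + 1.0844) = 0.4223
  grad(y) = -10.6219, v = y - alpha*grad = 1.0298
  prox(v) = soft_thresh(1.0298, 0.167) = 0.8628
Iteration 3: beta = 0.5, y = 0.8628 + 0.5*(0.8628 - 0.0456) = 1.2714
  grad(y) = -3.8287, v = y - alpha*grad = 1.4904
  prox(v) = soft_thresh(1.4904, 0.167) = 1.3234
f(x_3) = 4*1.3234^2 - 14*1.3234 + 2.92*|1.3234| = -7.6577


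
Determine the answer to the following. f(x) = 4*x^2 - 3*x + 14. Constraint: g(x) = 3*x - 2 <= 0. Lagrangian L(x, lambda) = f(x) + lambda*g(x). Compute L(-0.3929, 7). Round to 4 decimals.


Step 1: Evaluate f(x).
f(-0.3929) = 4*(-0.3929)^2 - 3*(-0.3929) + 14 = 15.7962
Step 2: Evaluate g(x).
g(-0.3929) = 3*-0.3929 - 2 = -3.1787
Step 3: Compute Lagrangian.
L = 15.7962 + 7*-3.1787 = -6.4547


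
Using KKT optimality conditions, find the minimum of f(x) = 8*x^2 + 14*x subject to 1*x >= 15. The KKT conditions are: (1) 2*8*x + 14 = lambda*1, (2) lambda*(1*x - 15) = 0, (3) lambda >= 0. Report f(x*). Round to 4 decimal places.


Step 1: Try lambda = 0 (constraint inactive).
x_unc = -14/(2*8) = -0.875
Check: 1*-0.875 = -0.875 < 15 -- violated!
Step 2: Constraint must be active: 1*x = 15
x* = 15/1 = 15.0
lambda = (2*8*15.0 + 14)/1 = 254.0
Step 3: Compute optimal value.
f(x*) = 8*15.0^2 + 14*15.0 = 2010.0


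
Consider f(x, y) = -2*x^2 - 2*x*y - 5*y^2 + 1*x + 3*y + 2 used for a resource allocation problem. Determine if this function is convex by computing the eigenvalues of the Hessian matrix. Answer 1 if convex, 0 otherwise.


The Hessian of f(x,y) = -2*x^2 - 2*x*y - 5*y^2 + 1*x + 3*y + 2 is:
H = [[-4, -2], [-2, -10]]
Trace = -4 - 10 = -14
Determinant = -4*-10 - (-2)^2 = 36
Discriminant = (-14)^2 - 4*36 = 52.0
Eigenvalues: lambda_1 = -10.6056, lambda_2 = -3.3944
The function is not convex.

0


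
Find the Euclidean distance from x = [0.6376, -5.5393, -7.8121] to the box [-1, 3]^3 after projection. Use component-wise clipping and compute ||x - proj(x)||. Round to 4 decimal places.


Project each component onto [-1, 3].
clip(0.6376) = 0.6376, clip(-5.5393) = -1.0, clip(-7.8121) = -1.0
Projection = [0.6376, -1.0, -1.0]
Squared diffs: [0.0, 20.6052, 46.4047]
Distance = sqrt(67.0099) = 8.186


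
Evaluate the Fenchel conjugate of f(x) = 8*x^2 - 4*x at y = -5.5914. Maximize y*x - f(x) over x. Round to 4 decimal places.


f*(y) = sup_x {y*x - a*x^2 - b*x} = sup_x {(y-b)*x - a*x^2}
FOC: (y - b) - 2a*x = 0 => x* = (y - b)/(2a)
x* = (-5.5914 + 4)/(2*8) = -0.0995
f*(-5.5914) = (y-b)^2/(4a) = (-5.5914 + 4)^2/(4*8)
= 2.5326/32 = 0.0791


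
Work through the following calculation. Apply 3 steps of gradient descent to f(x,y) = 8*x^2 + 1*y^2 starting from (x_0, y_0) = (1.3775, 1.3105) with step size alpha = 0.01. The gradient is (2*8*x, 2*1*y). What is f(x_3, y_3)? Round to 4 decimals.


Gradient descent on f(x,y) = 8*x^2 + 1*y^2.
Starting point: (1.3775, 1.3105), alpha = 0.01
Step 1: grad_x = 2*8*1.3775 = 22.04, grad_y = 2*1*1.3105 = 2.621
  x_1 = 1.3775 - 0.01*22.04 = 1.1571
  y_1 = 1.3105 - 0.01*2.621 = 1.2843
Step 2: grad_x = 2*8*1.1571 = 18.5136, grad_y = 2*1*1.2843 = 2.5686
  x_2 = 1.1571 - 0.01*18.5136 = 0.972
  y_2 = 1.2843 - 0.01*2.5686 = 1.2586
Step 3: grad_x = 2*8*0.972 = 15.5514, grad_y = 2*1*1.2586 = 2.5172
  x_3 = 0.972 - 0.01*15.5514 = 0.8164
  y_3 = 1.2586 - 0.01*2.5172 = 1.2334
f(0.8164, 1.2334) = 8*0.8164^2 + 1*1.2334^2 = 6.8541


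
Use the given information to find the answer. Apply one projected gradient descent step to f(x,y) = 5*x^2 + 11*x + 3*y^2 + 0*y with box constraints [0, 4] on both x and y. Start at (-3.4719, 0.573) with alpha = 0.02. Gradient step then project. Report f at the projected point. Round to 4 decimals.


Step 1: Compute gradient at (-3.4719, 0.573).
grad_x = 2*5*-3.4719 + 11 = -23.719
grad_y = 2*3*0.573 + 0 = 3.438
Step 2: Gradient step.
x_raw = -3.4719 - 0.02*-23.719 = -2.9975
y_raw = 0.573 - 0.02*3.438 = 0.5042
Step 3: Project onto [0, 4].
x_proj = clip(-2.9975) = 0.0
y_proj = clip(0.5042) = 0.5042
Step 4: Evaluate f.
f(0.0, 0.5042) = 0.7628


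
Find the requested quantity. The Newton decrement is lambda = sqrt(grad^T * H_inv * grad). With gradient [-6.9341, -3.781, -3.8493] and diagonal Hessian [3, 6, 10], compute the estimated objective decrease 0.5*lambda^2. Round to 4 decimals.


Step 1: H is diagonal, so H^(-1) * g = [-2.3114, -0.6302, -0.3849].
Step 2: g^T H^(-1) g = sum_i g_i^2 / H_ii
  = (-6.9341)^2/3 + (-3.781)^2/6 + (-3.8493)^2/10
  = 16.0272 + 2.3827 + 1.4817 = 19.8916
Step 3: Objective decrease = 0.5 * g^T H^(-1) g = 9.9458


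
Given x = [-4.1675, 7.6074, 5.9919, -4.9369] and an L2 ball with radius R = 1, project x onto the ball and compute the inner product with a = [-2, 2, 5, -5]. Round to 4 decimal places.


Step 1: Compute ||x|| (intermediates to 6 decimals).
||x|| = sqrt((-4.1675)^2 + 7.6074^2 + 5.9919^2 + (-4.9369)^2) = 11.641153
Step 2: Project.
Since ||x|| > R, scale = R/||x|| = 1/11.641153 = 0.085902, proj(x) = scale * x
proj(x) = [-0.357997, 0.653491, 0.514716, -0.42409]
Step 3: Dot product.
a^T * proj(x) = -2*(-0.357997) + 2*0.653491 + 5*0.514716 - 5*(-0.42409) = 6.717


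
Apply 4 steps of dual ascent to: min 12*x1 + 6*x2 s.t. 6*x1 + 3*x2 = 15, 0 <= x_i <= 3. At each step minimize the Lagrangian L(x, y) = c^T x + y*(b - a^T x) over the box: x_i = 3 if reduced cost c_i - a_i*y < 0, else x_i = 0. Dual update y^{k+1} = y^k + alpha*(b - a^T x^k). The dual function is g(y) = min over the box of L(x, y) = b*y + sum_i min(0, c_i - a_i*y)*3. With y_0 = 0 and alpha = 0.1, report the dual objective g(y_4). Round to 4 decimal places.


Dual ascent for LP: min 12*x1 + 6*x2, 6*x1 + 3*x2 = 15, 0 <= x_i <= 3
Step 1: y^k = 0.0, reduced costs: (12.0, 6.0)
  x^k = (0.0, 0.0), subgradient = b - a^T x = 15.0
  y^{k+1} = 0.0 + 0.1*15.0 = 1.5
Step 2: y^k = 1.5, reduced costs: (3.0, 1.5)
  x^k = (0.0, 0.0), subgradient = b - a^T x = 15.0
  y^{k+1} = 1.5 + 0.1*15.0 = 3.0
Step 3: y^k = 3.0, reduced costs: (-6.0, -3.0)
  x^k = (3.0, 3.0), subgradient = b - a^T x = -12.0
  y^{k+1} = 3.0 + 0.1*-12.0 = 1.8
Step 4: y^k = 1.8, reduced costs: (1.2, 0.6)
  x^k = (0.0, 0.0), subgradient = b - a^T x = 15.0
  y^{k+1} = 1.8 + 0.1*15.0 = 3.3
Dual objective at y_4 = 3.3: reduced costs (-7.8, -3.9), box minimizer x = (3.0, 3.0)
g(y_4) = b*y + (c1 - a1*y)*x1 + (c2 - a2*y)*x2 = 15*3.3 + (-7.8)*3.0 + (-3.9)*3.0 = 49.5 - 23.4 - 11.7 = 14.4


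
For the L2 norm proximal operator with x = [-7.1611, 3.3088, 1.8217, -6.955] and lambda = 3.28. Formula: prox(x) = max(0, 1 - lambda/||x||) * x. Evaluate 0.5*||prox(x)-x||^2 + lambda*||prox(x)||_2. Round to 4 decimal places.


Step 1: Compute ||x||.
||x|| = 10.6733
Step 2: Compute scaling factor.
scale = max(0, 1 - 3.28/10.6733) = 0.6927
Step 3: prox(x) = [-4.9604, 2.292, 1.2619, -4.8177]
||prox(x)|| = 7.3933
Step 4: Proximal objective.
0.5*||prox-x||^2 = 5.3792
lambda*||prox|| = 24.25
Total = 29.6293


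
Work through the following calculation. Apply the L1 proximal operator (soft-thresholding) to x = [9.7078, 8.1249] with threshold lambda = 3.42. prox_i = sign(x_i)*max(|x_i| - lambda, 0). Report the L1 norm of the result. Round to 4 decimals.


Soft-thresholding with lambda = 3.42:
prox(9.7078) = sign(9.7078)*max(|9.7078| - 3.42, 0) = 6.2878
prox(8.1249) = sign(8.1249)*max(|8.1249| - 3.42, 0) = 4.7049
prox(x) = [6.2878, 4.7049]
||prox(x)||_1 = 6.2878 + 4.7049 = 10.9927


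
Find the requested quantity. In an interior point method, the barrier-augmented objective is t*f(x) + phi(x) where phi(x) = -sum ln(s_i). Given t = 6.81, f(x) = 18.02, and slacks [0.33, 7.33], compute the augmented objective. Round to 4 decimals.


Step 1: Compute log-barrier.
ln values: [-1.1087, 1.992]
phi = -(-1.1087 + 1.992) = -0.8833
Step 2: Compute augmented objective.
t*f(x) = 6.81*18.02 = 122.7162
Total = 122.7162 - 0.8833 = 121.8329


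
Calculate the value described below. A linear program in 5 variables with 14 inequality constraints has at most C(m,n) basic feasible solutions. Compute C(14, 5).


Each vertex corresponds to some choice of n active constraints out of m, so the number of vertices is at most C(m, n) = m! / (n!(m-n)!).
m = 14, n = 5
Numerator: 14 * 13 * 12 * 11 * 10
Denominator: 5! = 120
C(14, 5) = 2002


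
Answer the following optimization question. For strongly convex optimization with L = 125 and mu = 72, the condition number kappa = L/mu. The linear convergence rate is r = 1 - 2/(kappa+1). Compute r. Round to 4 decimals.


Step 1: Compute the condition number.
kappa = L/mu = 125/72 = 1.7361
Step 2: Compute the convergence rate.
r = 1 - 2/(kappa + 1) = 1 - 2*mu/(L + mu) = (L - mu)/(L + mu) = 53/197 = 0.269


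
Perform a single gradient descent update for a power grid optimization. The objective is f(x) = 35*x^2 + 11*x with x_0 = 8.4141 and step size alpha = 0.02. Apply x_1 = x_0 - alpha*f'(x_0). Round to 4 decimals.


We compute the gradient at x_0 and apply the update.
f'(x) = 70*x + 11
f'(8.4141) = 70*8.4141 + 11 = 599.987
x_1 = 8.4141 - 0.02*599.987 = -3.5856


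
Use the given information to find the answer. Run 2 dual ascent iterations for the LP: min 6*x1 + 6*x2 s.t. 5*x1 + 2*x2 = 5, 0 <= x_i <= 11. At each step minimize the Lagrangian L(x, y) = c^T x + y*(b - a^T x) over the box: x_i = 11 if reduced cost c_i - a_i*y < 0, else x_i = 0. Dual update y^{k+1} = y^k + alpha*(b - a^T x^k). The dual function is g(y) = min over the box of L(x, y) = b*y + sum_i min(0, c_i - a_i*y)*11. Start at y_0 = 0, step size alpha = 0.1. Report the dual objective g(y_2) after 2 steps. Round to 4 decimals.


Dual ascent for LP: min 6*x1 + 6*x2, 5*x1 + 2*x2 = 5, 0 <= x_i <= 11
Step 1: y^k = 0.0, reduced costs: (6.0, 6.0)
  x^k = (0.0, 0.0), subgradient = b - a^T x = 5.0
  y^{k+1} = 0.0 + 0.1*5.0 = 0.5
Step 2: y^k = 0.5, reduced costs: (3.5, 5.0)
  x^k = (0.0, 0.0), subgradient = b - a^T x = 5.0
  y^{k+1} = 0.5 + 0.1*5.0 = 1.0
Dual objective at y_2 = 1.0: reduced costs (1.0, 4.0), box minimizer x = (0.0, 0.0)
g(y_2) = b*y + (c1 - a1*y)*x1 + (c2 - a2*y)*x2 = 5*1.0 + 1.0*0.0 + 4.0*0.0 = 5.0 + 0.0 + 0.0 = 5.0


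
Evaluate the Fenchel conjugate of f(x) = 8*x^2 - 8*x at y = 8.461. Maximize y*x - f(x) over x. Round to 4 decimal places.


f*(y) = sup_x {y*x - a*x^2 - b*x} = sup_x {(y-b)*x - a*x^2}
FOC: (y - b) - 2a*x = 0 => x* = (y - b)/(2a)
x* = (8.461 + 8)/(2*8) = 1.0288
f*(8.461) = (y-b)^2/(4a) = (8.461 + 8)^2/(4*8)
= 270.9645/32 = 8.4676


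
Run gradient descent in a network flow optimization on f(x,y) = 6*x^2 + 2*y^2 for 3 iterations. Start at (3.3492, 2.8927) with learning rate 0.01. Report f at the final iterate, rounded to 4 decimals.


Gradient descent on f(x,y) = 6*x^2 + 2*y^2.
Starting point: (3.3492, 2.8927), alpha = 0.01
Step 1: grad_x = 2*6*3.3492 = 40.1904, grad_y = 2*2*2.8927 = 11.5708
  x_1 = 3.3492 - 0.01*40.1904 = 2.9473
  y_1 = 2.8927 - 0.01*11.5708 = 2.777
Step 2: grad_x = 2*6*2.9473 = 35.3676, grad_y = 2*2*2.777 = 11.108
  x_2 = 2.9473 - 0.01*35.3676 = 2.5936
  y_2 = 2.777 - 0.01*11.108 = 2.6659
Step 3: grad_x = 2*6*2.5936 = 31.1234, grad_y = 2*2*2.6659 = 10.6636
  x_3 = 2.5936 - 0.01*31.1234 = 2.2824
  y_3 = 2.6659 - 0.01*10.6636 = 2.5593
f(2.2824, 2.5593) = 6*2.2824^2 + 2*2.5593^2 = 44.3555


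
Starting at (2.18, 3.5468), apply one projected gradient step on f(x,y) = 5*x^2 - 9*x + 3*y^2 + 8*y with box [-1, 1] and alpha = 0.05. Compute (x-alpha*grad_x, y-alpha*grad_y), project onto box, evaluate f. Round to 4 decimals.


Step 1: Compute gradient at (2.18, 3.5468).
grad_x = 2*5*2.18 - 9 = 12.8
grad_y = 2*3*3.5468 + 8 = 29.2808
Step 2: Gradient step.
x_raw = 2.18 - 0.05*12.8 = 1.54
y_raw = 3.5468 - 0.05*29.2808 = 2.0828
Step 3: Project onto [-1, 1].
x_proj = clip(1.54) = 1.0
y_proj = clip(2.0828) = 1.0
Step 4: Evaluate f.
f(1.0, 1.0) = 7.0


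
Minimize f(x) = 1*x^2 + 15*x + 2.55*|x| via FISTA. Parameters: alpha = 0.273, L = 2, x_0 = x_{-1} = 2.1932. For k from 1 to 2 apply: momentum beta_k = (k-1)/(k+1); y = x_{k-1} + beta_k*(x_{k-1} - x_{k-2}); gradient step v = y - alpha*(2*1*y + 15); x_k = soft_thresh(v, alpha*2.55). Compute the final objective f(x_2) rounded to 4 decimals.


FISTA on f(x) = 1*x^2 + 15*x + 2.55*|x|
L = 2, alpha = 0.273
Iteration 1: beta = 0.0, y = 2.1932 + 0.0*(2.1932 - 2.1932) = 2.1932
  grad(y) = 19.3864, v = y - alpha*grad = -3.0993
  prox(v) = soft_thresh(-3.0993, 0.6962) = -2.4031
Iteration 2: beta = 0.3333, y = -2.4031 + 0.3333*(-2.4031 - 2.1932) = -3.9352
  grad(y) = 7.1295, v = y - alpha*grad = -5.8816
  prox(v) = soft_thresh(-5.8816, 0.6962) = -5.1855
f(x_2) = 1*(-5.1855)^2 + 15*(-5.1855) + 2.55*|-5.1855| = -37.67


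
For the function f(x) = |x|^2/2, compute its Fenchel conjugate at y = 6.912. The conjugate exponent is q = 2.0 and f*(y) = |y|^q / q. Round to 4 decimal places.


The conjugate exponent q satisfies 1/p + 1/q = 1.
p = 2, so q = 2/(2 - 1) = 2.0
|y|^q = 6.912^2.0 = 47.7757
f*(6.912) = 47.7757 / 2.0 = 23.8879


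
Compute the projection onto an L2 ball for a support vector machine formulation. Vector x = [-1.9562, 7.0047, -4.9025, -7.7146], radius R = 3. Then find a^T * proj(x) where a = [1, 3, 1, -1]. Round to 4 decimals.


Step 1: Compute ||x|| (intermediates to 6 decimals).
||x|| = sqrt((-1.9562)^2 + 7.0047^2 + (-4.9025)^2 + (-7.7146)^2) = 11.680843
Step 2: Project.
Since ||x|| > R, scale = R/||x|| = 3/11.680843 = 0.256831, proj(x) = scale * x
proj(x) = [-0.502413, 1.799024, -1.259114, -1.981348]
Step 3: Dot product.
a^T * proj(x) = 1*(-0.502413) + 3*1.799024 + 1*(-1.259114) - 1*(-1.981348) = 5.6169


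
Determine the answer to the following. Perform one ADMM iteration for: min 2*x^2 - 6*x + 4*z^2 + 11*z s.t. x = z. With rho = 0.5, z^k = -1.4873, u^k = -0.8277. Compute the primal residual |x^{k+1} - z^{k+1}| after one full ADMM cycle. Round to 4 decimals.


ADMM iteration with rho = 0.5, z^k = -1.4873, u^k = -0.8277
Step 1: x-update.
Minimize 2*x^2 - 6*x + (0.5/2)*(x + 1.4873 - 0.8277)^2
FOC: (2*2 + 0.5)*x = 6 + 0.5*(-1.4873 + 0.8277)
x^{k+1} = 1.26
Step 2: z-update.
Minimize 4*z^2 + 11*z + (0.5/2)*(1.26 - z - 0.8277)^2
FOC: (2*4 + 0.5)*z = -11 + 0.5*(1.26 - 0.8277)
z^{k+1} = -1.2687
Step 3: u-update.
u^{k+1} = -0.8277 + 1.26 + 1.2687 = 1.701
Step 4: Primal residual = |1.26 + 1.2687| = 2.5287


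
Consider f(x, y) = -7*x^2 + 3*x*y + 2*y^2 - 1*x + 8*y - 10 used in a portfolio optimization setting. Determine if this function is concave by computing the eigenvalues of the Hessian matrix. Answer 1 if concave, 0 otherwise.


The Hessian of f(x,y) = -7*x^2 + 3*x*y + 2*y^2 - 1*x + 8*y - 10 is:
H = [[-14, 3], [3, 4]]
Trace = -14 + 4 = -10
Determinant = -14*4 - (3)^2 = -65
Discriminant = (-10)^2 - 4*-65 = 360.0
Eigenvalues: lambda_1 = -14.4868, lambda_2 = 4.4868
The function is not concave.

0


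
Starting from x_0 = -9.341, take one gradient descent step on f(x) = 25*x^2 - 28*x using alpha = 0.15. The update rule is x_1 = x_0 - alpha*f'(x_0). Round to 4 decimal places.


We compute the gradient at x_0 and apply the update.
f'(x) = 50*x - 28
f'(-9.341) = 50*-9.341 - 28 = -495.05
x_1 = -9.341 - 0.15*-495.05 = 64.9165


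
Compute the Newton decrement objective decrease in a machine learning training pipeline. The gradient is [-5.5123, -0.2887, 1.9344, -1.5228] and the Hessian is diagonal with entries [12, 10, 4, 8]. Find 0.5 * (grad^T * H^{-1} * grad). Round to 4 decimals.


Step 1: H is diagonal, so H^(-1) * g = [-0.4594, -0.0289, 0.4836, -0.1904].
Step 2: g^T H^(-1) g = sum_i g_i^2 / H_ii
  = (-5.5123)^2/12 + (-0.2887)^2/10 + (1.9344)^2/4 + (-1.5228)^2/8
  = 2.5321 + 0.0083 + 0.9355 + 0.2899 = 3.7658
Step 3: Objective decrease = 0.5 * g^T H^(-1) g = 1.8829


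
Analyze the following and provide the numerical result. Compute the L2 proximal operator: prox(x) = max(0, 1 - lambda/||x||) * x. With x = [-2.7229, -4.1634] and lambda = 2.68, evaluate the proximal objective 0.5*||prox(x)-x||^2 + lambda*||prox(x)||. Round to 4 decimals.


Step 1: Compute ||x||.
||x|| = 4.9747
Step 2: Compute scaling factor.
scale = max(0, 1 - 2.68/4.9747) = 0.4613
Step 3: prox(x) = [-1.256, -1.9205]
||prox(x)|| = 2.2947
Step 4: Proximal objective.
0.5*||prox-x||^2 = 3.5912
lambda*||prox|| = 6.1498
Total = 9.7411


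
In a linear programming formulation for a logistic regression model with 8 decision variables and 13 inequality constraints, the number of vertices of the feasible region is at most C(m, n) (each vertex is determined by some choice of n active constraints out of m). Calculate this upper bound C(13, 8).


Each vertex corresponds to some choice of n active constraints out of m, so the number of vertices is at most C(m, n) = m! / (n!(m-n)!).
m = 13, n = 8
Numerator: 13 * 12 * 11 * 10 * 9 * 8 * 7 * 6
Denominator: 8! = 40320
C(13, 8) = 1287


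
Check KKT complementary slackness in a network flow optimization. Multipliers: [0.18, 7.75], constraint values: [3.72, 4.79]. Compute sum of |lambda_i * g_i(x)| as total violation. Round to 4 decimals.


KKT complementary slackness check:
lambda_1 * g_1 = 0.18 * 3.72 = 0.6696
lambda_2 * g_2 = 7.75 * 4.79 = 37.1225
Total violation = 0.6696 + 37.1225 = 37.7921


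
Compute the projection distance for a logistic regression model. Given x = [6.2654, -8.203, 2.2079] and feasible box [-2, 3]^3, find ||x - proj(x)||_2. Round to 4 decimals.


Project each component onto [-2, 3].
clip(6.2654) = 3.0, clip(-8.203) = -2.0, clip(2.2079) = 2.2079
Projection = [3.0, -2.0, 2.2079]
Squared diffs: [10.6628, 38.4772, 0.0]
Distance = sqrt(49.14) = 7.01


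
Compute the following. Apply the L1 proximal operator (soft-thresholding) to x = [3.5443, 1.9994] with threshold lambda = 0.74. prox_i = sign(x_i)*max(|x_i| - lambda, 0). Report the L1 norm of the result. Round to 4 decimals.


Soft-thresholding with lambda = 0.74:
prox(3.5443) = sign(3.5443)*max(|3.5443| - 0.74, 0) = 2.8043
prox(1.9994) = sign(1.9994)*max(|1.9994| - 0.74, 0) = 1.2594
prox(x) = [2.8043, 1.2594]
||prox(x)||_1 = 2.8043 + 1.2594 = 4.0637


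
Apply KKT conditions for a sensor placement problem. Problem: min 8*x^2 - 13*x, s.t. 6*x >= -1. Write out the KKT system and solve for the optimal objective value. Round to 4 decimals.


Step 1: Try lambda = 0 (constraint inactive).
Stationarity: 2*8*x - 13 = 0
x* = 13/(2*8) = 0.8125
Check constraint: 6*0.8125 = 4.875 >= -1 -- satisfied.
Step 2: Compute optimal value.
f(x*) = 8*0.8125^2 - 13*0.8125 = -5.2813


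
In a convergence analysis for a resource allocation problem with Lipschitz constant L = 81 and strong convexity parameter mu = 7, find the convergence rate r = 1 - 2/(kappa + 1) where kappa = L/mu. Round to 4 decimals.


Step 1: Compute the condition number.
kappa = L/mu = 81/7 = 11.5714
Step 2: Compute the convergence rate.
r = 1 - 2/(kappa + 1) = 1 - 2*mu/(L + mu) = (L - mu)/(L + mu) = 74/88 = 0.8409


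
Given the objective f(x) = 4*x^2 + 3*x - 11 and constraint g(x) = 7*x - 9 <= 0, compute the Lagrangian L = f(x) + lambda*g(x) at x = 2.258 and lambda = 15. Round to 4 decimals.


Step 1: Evaluate f(x).
f(2.258) = 4*2.258^2 + 3*2.258 - 11 = 16.1683
Step 2: Evaluate g(x).
g(2.258) = 7*2.258 - 9 = 6.806
Step 3: Compute Lagrangian.
L = 16.1683 + 15*6.806 = 118.2583


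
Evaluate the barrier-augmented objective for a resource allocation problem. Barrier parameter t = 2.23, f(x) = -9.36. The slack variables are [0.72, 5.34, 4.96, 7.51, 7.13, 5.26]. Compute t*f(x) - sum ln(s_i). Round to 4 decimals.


Step 1: Compute log-barrier.
ln values: [-0.3285, 1.6752, 1.6014, 2.0162, 1.9643, 1.6601]
phi = -(-0.3285 + 1.6752 + 1.6014 + 2.0162 + 1.9643 + 1.6601) = -8.5888
Step 2: Compute augmented objective.
t*f(x) = 2.23*-9.36 = -20.8728
Total = -20.8728 - 8.5888 = -29.4616


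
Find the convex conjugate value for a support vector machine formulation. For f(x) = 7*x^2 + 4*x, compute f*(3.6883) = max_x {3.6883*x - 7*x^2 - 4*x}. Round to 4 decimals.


f*(y) = sup_x {y*x - a*x^2 - b*x} = sup_x {(y-b)*x - a*x^2}
FOC: (y - b) - 2a*x = 0 => x* = (y - b)/(2a)
x* = (3.6883 - 4)/(2*7) = -0.0223
f*(3.6883) = (y-b)^2/(4a) = (3.6883 - 4)^2/(4*7)
= 0.0972/28 = 0.0035


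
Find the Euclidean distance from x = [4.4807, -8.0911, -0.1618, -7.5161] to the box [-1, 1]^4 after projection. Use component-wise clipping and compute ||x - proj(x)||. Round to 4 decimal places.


Project each component onto [-1, 1].
clip(4.4807) = 1.0, clip(-8.0911) = -1.0, clip(-0.1618) = -0.1618, clip(-7.5161) = -1.0
Projection = [1.0, -1.0, -0.1618, -1.0]
Squared diffs: [12.1153, 50.2837, 0.0, 42.4596]
Distance = sqrt(104.8586) = 10.24


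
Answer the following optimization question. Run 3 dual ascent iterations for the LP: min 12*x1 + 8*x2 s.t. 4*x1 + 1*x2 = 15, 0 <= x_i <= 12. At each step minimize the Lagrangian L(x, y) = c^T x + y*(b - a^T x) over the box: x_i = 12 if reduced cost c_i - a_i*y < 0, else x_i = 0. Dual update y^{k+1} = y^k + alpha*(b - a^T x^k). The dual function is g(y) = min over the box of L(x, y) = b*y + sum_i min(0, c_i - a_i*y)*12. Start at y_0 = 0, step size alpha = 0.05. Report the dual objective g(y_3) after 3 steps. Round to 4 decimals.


Dual ascent for LP: min 12*x1 + 8*x2, 4*x1 + 1*x2 = 15, 0 <= x_i <= 12
Step 1: y^k = 0.0, reduced costs: (12.0, 8.0)
  x^k = (0.0, 0.0), subgradient = b - a^T x = 15.0
  y^{k+1} = 0.0 + 0.05*15.0 = 0.75
Step 2: y^k = 0.75, reduced costs: (9.0, 7.25)
  x^k = (0.0, 0.0), subgradient = b - a^T x = 15.0
  y^{k+1} = 0.75 + 0.05*15.0 = 1.5
Step 3: y^k = 1.5, reduced costs: (6.0, 6.5)
  x^k = (0.0, 0.0), subgradient = b - a^T x = 15.0
  y^{k+1} = 1.5 + 0.05*15.0 = 2.25
Dual objective at y_3 = 2.25: reduced costs (3.0, 5.75), box minimizer x = (0.0, 0.0)
g(y_3) = b*y + (c1 - a1*y)*x1 + (c2 - a2*y)*x2 = 15*2.25 + 3.0*0.0 + 5.75*0.0 = 33.75 + 0.0 + 0.0 = 33.75


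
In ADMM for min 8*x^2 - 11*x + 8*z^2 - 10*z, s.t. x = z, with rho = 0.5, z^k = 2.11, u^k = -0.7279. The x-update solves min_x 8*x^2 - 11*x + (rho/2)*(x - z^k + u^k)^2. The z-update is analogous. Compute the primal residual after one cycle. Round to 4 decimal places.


ADMM iteration with rho = 0.5, z^k = 2.11, u^k = -0.7279
Step 1: x-update.
Minimize 8*x^2 - 11*x + (0.5/2)*(x - 2.11 - 0.7279)^2
FOC: (2*8 + 0.5)*x = 11 + 0.5*(2.11 + 0.7279)
x^{k+1} = 0.7527
Step 2: z-update.
Minimize 8*z^2 - 10*z + (0.5/2)*(0.7527 - z - 0.7279)^2
FOC: (2*8 + 0.5)*z = 10 + 0.5*(0.7527 - 0.7279)
z^{k+1} = 0.6068
Step 3: u-update.
u^{k+1} = -0.7279 + 0.7527 - 0.6068 = -0.582
Step 4: Primal residual = |0.7527 - 0.6068| = 0.1459


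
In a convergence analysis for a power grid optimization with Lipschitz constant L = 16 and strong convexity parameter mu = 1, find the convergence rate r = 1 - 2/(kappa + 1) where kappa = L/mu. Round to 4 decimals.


Step 1: Compute the condition number.
kappa = L/mu = 16/1 = 16.0
Step 2: Compute the convergence rate.
r = 1 - 2/(kappa + 1) = 1 - 2*mu/(L + mu) = (L - mu)/(L + mu) = 15/17 = 0.8824


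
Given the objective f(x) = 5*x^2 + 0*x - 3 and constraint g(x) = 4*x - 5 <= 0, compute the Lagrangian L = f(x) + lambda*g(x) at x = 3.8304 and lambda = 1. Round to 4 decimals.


Step 1: Evaluate f(x).
f(3.8304) = 5*3.8304^2 + 0*3.8304 - 3 = 70.3598
Step 2: Evaluate g(x).
g(3.8304) = 4*3.8304 - 5 = 10.3216
Step 3: Compute Lagrangian.
L = 70.3598 + 1*10.3216 = 80.6814


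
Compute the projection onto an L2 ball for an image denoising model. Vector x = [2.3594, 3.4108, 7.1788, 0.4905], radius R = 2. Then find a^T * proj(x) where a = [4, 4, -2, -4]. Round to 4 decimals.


Step 1: Compute ||x|| (intermediates to 6 decimals).
||x|| = sqrt(2.3594^2 + 3.4108^2 + 7.1788^2 + 0.4905^2) = 8.305184
Step 2: Project.
Since ||x|| > R, scale = R/||x|| = 2/8.305184 = 0.240813, proj(x) = scale * x
proj(x) = [0.568174, 0.821365, 1.728748, 0.118119]
Step 3: Dot product.
a^T * proj(x) = 4*0.568174 + 4*0.821365 - 2*1.728748 - 4*0.118119 = 1.6282


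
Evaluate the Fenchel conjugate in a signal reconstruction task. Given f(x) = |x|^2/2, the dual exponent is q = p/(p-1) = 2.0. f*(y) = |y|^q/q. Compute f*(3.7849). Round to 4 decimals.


The conjugate exponent q satisfies 1/p + 1/q = 1.
p = 2, so q = 2/(2 - 1) = 2.0
|y|^q = 3.7849^2.0 = 14.3255
f*(3.7849) = 14.3255 / 2.0 = 7.1627


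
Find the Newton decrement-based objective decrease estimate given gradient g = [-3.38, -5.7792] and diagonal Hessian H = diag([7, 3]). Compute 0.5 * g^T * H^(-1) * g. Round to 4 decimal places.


Step 1: H is diagonal, so H^(-1) * g = [-0.4829, -1.9264].
Step 2: g^T H^(-1) g = sum_i g_i^2 / H_ii
  = (-3.38)^2/7 + (-5.7792)^2/3
  = 1.6321 + 11.1331 = 12.7651
Step 3: Objective decrease = 0.5 * g^T H^(-1) g = 6.3826


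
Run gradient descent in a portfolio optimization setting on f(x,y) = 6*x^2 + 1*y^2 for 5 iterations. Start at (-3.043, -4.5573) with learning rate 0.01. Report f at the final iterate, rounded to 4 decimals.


Gradient descent on f(x,y) = 6*x^2 + 1*y^2.
Starting point: (-3.043, -4.5573), alpha = 0.01
Step 1: grad_x = 2*6*-3.043 = -36.516, grad_y = 2*1*-4.5573 = -9.1146
  x_1 = -3.043 - 0.01*-36.516 = -2.6778
  y_1 = -4.5573 - 0.01*-9.1146 = -4.4662
Step 2: grad_x = 2*6*-2.6778 = -32.1341, grad_y = 2*1*-4.4662 = -8.9323
  x_2 = -2.6778 - 0.01*-32.1341 = -2.3565
  y_2 = -4.4662 - 0.01*-8.9323 = -4.3768
Step 3: grad_x = 2*6*-2.3565 = -28.278, grad_y = 2*1*-4.3768 = -8.7537
  x_3 = -2.3565 - 0.01*-28.278 = -2.0737
  y_3 = -4.3768 - 0.01*-8.7537 = -4.2893
Step 4: grad_x = 2*6*-2.0737 = -24.8846, grad_y = 2*1*-4.2893 = -8.5786
  x_4 = -2.0737 - 0.01*-24.8846 = -1.8249
  y_4 = -4.2893 - 0.01*-8.5786 = -4.2035
Step 5: grad_x = 2*6*-1.8249 = -21.8985, grad_y = 2*1*-4.2035 = -8.407
  x_5 = -1.8249 - 0.01*-21.8985 = -1.6059
  y_5 = -4.2035 - 0.01*-8.407 = -4.1194
f(-1.6059, -4.1194) = 6*(-1.6059)^2 + 1*(-4.1194)^2 = 32.443


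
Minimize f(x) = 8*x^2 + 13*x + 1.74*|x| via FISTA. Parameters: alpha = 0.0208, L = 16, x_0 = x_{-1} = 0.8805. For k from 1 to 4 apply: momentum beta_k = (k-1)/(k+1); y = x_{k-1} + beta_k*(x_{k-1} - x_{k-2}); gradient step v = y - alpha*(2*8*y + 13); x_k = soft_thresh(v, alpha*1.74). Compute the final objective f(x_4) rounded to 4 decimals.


FISTA on f(x) = 8*x^2 + 13*x + 1.74*|x|
L = 16, alpha = 0.0208
Iteration 1: beta = 0.0, y = 0.8805 + 0.0*(0.8805 - 0.8805) = 0.8805
  grad(y) = 27.088, v = y - alpha*grad = 0.3171
  prox(v) = soft_thresh(0.3171, 0.0362) = 0.2809
Iteration 2: beta = 0.3333, y = 0.2809 + 0.3333*(0.2809 - 0.8805) = 0.081
  grad(y) = 14.2961, v = y - alpha*grad = -0.2164
  prox(v) = soft_thresh(-0.2164, 0.0362) = -0.1802
Iteration 3: beta = 0.5, y = -0.1802 + 0.5*(-0.1802 - 0.2809) = -0.4107
  grad(y) = 6.4291, v = y - alpha*grad = -0.5444
  prox(v) = soft_thresh(-0.5444, 0.0362) = -0.5082
Iteration 4: beta = 0.6, y = -0.5082 + 0.6*(-0.5082 + 0.1802) = -0.705
  grad(y) = 1.7192, v = y - alpha*grad = -0.7408
  prox(v) = soft_thresh(-0.7408, 0.0362) = -0.7046
f(x_4) = 8*(-0.7046)^2 + 13*(-0.7046) + 1.74*|-0.7046| = -3.9621


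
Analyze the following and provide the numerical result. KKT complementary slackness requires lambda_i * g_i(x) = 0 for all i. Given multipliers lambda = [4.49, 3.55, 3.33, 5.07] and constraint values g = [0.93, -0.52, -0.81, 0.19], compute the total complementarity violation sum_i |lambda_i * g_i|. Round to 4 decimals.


KKT complementary slackness check:
lambda_1 * g_1 = 4.49 * 0.93 = 4.1757
lambda_2 * g_2 = 3.55 * -0.52 = -1.846
lambda_3 * g_3 = 3.33 * -0.81 = -2.6973
lambda_4 * g_4 = 5.07 * 0.19 = 0.9633
Total violation = 4.1757 + 1.846 + 2.6973 + 0.9633 = 9.6823


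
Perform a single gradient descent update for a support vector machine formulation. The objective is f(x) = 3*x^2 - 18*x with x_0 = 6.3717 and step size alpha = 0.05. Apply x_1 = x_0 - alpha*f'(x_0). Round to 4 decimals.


We compute the gradient at x_0 and apply the update.
f'(x) = 6*x - 18
f'(6.3717) = 6*6.3717 - 18 = 20.2302
x_1 = 6.3717 - 0.05*20.2302 = 5.3602


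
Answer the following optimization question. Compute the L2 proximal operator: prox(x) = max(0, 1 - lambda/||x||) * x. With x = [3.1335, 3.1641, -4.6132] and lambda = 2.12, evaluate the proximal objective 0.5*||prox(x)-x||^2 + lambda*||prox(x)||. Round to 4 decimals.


Step 1: Compute ||x||.
||x|| = 6.4119
Step 2: Compute scaling factor.
scale = max(0, 1 - 2.12/6.4119) = 0.6694
Step 3: prox(x) = [2.0974, 2.1179, -3.0879]
||prox(x)|| = 4.2919
Step 4: Proximal objective.
0.5*||prox-x||^2 = 2.2472
lambda*||prox|| = 9.0988
Total = 11.3459


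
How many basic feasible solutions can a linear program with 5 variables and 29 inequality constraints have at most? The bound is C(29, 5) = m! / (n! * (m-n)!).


Each vertex corresponds to some choice of n active constraints out of m, so the number of vertices is at most C(m, n) = m! / (n!(m-n)!).
m = 29, n = 5
Numerator: 29 * 28 * 27 * 26 * 25
Denominator: 5! = 120
C(29, 5) = 118755


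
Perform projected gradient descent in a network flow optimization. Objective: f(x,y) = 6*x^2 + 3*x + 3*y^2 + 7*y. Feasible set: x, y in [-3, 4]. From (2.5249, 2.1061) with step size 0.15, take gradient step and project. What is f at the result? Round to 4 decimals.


Step 1: Compute gradient at (2.5249, 2.1061).
grad_x = 2*6*2.5249 + 3 = 33.2988
grad_y = 2*3*2.1061 + 7 = 19.6366
Step 2: Gradient step.
x_raw = 2.5249 - 0.15*33.2988 = -2.4699
y_raw = 2.1061 - 0.15*19.6366 = -0.8394
Step 3: Project onto [-3, 4].
x_proj = clip(-2.4699) = -2.4699
y_proj = clip(-0.8394) = -0.8394
Step 4: Evaluate f.
f(-2.4699, -0.8394) = 25.4313


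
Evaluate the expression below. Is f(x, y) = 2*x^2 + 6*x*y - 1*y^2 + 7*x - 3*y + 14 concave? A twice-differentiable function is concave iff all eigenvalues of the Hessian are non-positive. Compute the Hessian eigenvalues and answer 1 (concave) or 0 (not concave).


The Hessian of f(x,y) = 2*x^2 + 6*x*y - 1*y^2 + 7*x - 3*y + 14 is:
H = [[4, 6], [6, -2]]
Trace = 4 - 2 = 2
Determinant = 4*-2 - (6)^2 = -44
Discriminant = (2)^2 - 4*-44 = 180.0
Eigenvalues: lambda_1 = -5.7082, lambda_2 = 7.7082
The function is not concave.

0


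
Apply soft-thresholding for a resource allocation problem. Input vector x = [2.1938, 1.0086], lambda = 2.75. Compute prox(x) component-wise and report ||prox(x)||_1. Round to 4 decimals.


Soft-thresholding with lambda = 2.75:
prox(2.1938) = sign(2.1938)*max(|2.1938| - 2.75, 0) = 0.0
prox(1.0086) = sign(1.0086)*max(|1.0086| - 2.75, 0) = 0.0
prox(x) = [0.0, 0.0]
||prox(x)||_1 = 0.0 + 0.0 = 0.0


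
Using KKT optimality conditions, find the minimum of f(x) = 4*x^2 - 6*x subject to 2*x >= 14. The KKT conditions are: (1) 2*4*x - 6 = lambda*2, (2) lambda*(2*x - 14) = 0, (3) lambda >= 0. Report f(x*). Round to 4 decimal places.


Step 1: Try lambda = 0 (constraint inactive).
x_unc = 6/(2*4) = 0.75
Check: 2*0.75 = 1.5 < 14 -- violated!
Step 2: Constraint must be active: 2*x = 14
x* = 14/2 = 7.0
lambda = (2*4*7.0 - 6)/2 = 25.0
Step 3: Compute optimal value.
f(x*) = 4*7.0^2 - 6*7.0 = 154.0
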